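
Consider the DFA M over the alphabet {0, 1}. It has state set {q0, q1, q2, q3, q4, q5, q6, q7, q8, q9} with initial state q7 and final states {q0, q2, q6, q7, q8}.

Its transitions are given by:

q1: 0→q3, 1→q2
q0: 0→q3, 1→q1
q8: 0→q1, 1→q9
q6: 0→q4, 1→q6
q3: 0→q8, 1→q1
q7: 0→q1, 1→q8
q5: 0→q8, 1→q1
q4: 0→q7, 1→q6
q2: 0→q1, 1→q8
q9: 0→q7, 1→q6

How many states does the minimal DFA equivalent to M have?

6

Reachable states from the start: {q1,q2,q3,q4,q6,q7,q8,q9}. Unreachable: {q0,q5} — drop them.
P0 = {q2,q6,q7,q8} | {q1,q3,q4,q9}.
On input 1, block {q2,q6,q7,q8} splits into {q2,q6,q7} and {q8}.
On input 1, block {q2,q6,q7} splits into {q2,q7} and {q6}.
On input 0, block {q1,q3,q4,q9} splits into {q4,q9} and {q1} and {q3}.
Stable partition: {q2,q7} | {q4,q9} | {q8} | {q6} | {q1} | {q3} — 6 equivalence classes.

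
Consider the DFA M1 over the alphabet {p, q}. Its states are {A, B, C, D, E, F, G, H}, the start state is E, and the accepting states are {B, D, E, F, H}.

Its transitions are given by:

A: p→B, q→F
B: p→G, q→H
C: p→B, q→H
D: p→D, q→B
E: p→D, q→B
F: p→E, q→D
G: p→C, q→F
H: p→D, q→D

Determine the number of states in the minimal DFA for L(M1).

5

Reachable states from the start: {B,C,D,E,F,G,H}. Unreachable: {A} — drop them.
Start with accepting vs non-accepting: {B,D,E,F,H} | {C,G}.
On input p, block {B,D,E,F,H} splits into {D,E,F,H} and {B}.
Split {D,E,F,H} by δ(·,q) → {D,E} and {F,H}.
On input p, block {C,G} splits into {C} and {G}.
Stable partition: {D,E} | {C} | {B} | {F,H} | {G} — 5 equivalence classes.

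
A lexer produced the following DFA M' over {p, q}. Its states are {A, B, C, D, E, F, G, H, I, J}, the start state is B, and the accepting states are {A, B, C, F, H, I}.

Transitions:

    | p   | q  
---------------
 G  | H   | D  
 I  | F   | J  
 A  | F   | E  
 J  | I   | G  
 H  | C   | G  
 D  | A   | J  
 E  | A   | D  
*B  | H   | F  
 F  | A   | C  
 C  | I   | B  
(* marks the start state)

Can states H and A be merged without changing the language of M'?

Start with accepting vs non-accepting: {A,B,C,F,H,I} | {D,E,G,J}.
On input q, block {A,B,C,F,H,I} splits into {A,H,I} and {B,C,F}.
Stable partition: {A,H,I} | {D,E,G,J} | {B,C,F} — 3 equivalence classes.
H and A lie in the same block of the stable partition, so they are equivalent — no string distinguishes them.

Yes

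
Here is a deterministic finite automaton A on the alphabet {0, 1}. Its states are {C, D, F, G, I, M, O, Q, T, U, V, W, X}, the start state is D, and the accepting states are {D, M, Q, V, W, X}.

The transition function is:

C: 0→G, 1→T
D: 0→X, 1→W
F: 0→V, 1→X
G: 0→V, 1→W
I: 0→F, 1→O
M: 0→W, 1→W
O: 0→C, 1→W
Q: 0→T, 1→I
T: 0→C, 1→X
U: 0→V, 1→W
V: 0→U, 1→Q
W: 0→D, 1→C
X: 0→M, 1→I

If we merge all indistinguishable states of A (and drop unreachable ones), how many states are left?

7

P0 = {D,M,Q,V,W,X} | {C,F,G,I,O,T,U}.
Split {D,M,Q,V,W,X} by δ(·,0) → {D,M,W,X} and {Q,V}.
Refine {D,M,W,X} on symbol 1: members go to different blocks, giving {W,X} and {D,M}.
Split {C,F,G,I,O,T,U} by δ(·,0) → {C,I,O,T} and {F,G,U}.
Split {C,I,O,T} by δ(·,0) → {O,T} and {C,I}.
Refine {Q,V} on symbol 0: members go to different blocks, giving {Q} and {V}.
The partition is now stable with 7 blocks: {W,X} | {O,T} | {Q} | {D,M} | {F,G,U} | {C,I} | {V}.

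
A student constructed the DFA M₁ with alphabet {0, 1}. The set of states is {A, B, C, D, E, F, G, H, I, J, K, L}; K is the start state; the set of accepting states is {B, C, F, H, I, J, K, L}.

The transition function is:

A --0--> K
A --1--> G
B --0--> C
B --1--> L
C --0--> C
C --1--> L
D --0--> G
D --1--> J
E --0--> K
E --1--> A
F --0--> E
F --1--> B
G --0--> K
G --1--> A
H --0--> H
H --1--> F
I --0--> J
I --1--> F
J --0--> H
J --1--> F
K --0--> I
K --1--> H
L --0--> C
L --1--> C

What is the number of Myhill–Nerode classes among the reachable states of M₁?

Reachable states from the start: {A,B,C,E,F,G,H,I,J,K,L}. Unreachable: {D} — drop them.
Initial partition by acceptance: {B,C,F,H,I,J,K,L} | {A,E,G}.
On input 0, block {B,C,F,H,I,J,K,L} splits into {B,C,H,I,J,K,L} and {F}.
Split {B,C,H,I,J,K,L} by δ(·,1) → {B,C,K,L} and {H,I,J}.
On input 0, block {B,C,K,L} splits into {B,C,L} and {K}.
Stable partition: {B,C,L} | {A,E,G} | {F} | {H,I,J} | {K} — 5 equivalence classes.

5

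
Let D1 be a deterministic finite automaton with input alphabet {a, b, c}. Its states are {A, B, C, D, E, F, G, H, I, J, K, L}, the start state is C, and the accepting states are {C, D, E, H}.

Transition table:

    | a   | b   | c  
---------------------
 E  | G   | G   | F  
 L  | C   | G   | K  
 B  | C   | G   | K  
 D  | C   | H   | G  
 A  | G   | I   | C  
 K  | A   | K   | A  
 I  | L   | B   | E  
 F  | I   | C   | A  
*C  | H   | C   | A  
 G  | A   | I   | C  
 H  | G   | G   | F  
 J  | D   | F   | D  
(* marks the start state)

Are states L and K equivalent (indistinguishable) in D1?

No

Reachable states from the start: {A,B,C,E,F,G,H,I,K,L}. Unreachable: {D,J} — drop them.
Start with accepting vs non-accepting: {C,E,H} | {A,B,F,G,I,K,L}.
On input a, block {C,E,H} splits into {E,H} and {C}.
Refine {A,B,F,G,I,K,L} on symbol a: members go to different blocks, giving {A,F,G,I,K} and {B,L}.
Refine {A,F,G,I,K} on symbol a: members go to different blocks, giving {A,F,G,K} and {I}.
Split {A,F,G,K} by δ(·,a) → {A,G,K} and {F}.
Refine {A,G,K} on symbol b: members go to different blocks, giving {A,G} and {K}.
Stable partition: {E,H} | {A,G} | {C} | {B,L} | {I} | {F} | {K} — 7 equivalence classes.
L and K end up in different blocks, so they are distinguishable. For instance, the string 'a' is accepted from only L.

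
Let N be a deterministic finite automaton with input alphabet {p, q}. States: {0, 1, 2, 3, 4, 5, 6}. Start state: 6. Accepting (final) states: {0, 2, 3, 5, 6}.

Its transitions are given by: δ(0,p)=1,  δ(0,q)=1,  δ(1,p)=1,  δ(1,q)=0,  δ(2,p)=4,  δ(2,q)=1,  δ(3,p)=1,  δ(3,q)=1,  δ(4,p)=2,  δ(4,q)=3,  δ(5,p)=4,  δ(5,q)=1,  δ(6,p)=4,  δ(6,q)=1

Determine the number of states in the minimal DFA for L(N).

4

Reachable states from the start: {0,1,2,3,4,6}. Unreachable: {5} — drop them.
P0 = {0,2,3,6} | {1,4}.
Refine {1,4} on symbol p: members go to different blocks, giving {1} and {4}.
Split {0,2,3,6} by δ(·,p) → {0,3} and {2,6}.
No further refinement is possible. Final partition (4 blocks): {0,3} | {1} | {4} | {2,6}.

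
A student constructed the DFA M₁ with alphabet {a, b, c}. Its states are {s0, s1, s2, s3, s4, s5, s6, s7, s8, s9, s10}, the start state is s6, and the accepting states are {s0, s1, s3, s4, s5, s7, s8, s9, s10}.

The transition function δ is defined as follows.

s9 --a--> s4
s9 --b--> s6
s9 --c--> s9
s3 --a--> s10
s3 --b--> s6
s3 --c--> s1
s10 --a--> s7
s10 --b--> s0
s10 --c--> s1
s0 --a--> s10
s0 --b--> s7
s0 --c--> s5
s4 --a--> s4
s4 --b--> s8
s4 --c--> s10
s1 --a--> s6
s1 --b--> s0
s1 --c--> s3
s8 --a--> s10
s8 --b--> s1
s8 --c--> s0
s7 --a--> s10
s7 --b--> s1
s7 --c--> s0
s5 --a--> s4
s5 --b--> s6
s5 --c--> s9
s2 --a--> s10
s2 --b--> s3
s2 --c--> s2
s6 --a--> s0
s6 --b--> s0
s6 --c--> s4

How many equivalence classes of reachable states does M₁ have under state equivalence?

First remove the unreachable states {s2}; 10 states remain.
Start with accepting vs non-accepting: {s0,s1,s3,s4,s5,s7,s8,s9,s10} | {s6}.
Split {s0,s1,s3,s4,s5,s7,s8,s9,s10} by δ(·,a) → {s0,s3,s4,s5,s7,s8,s9,s10} and {s1}.
Refine {s0,s3,s4,s5,s7,s8,s9,s10} on symbol b: members go to different blocks, giving {s0,s4,s10} and {s3,s5,s9} and {s7,s8}.
Split {s0,s4,s10} by δ(·,a) → {s0,s4} and {s10}.
On input a, block {s0,s4} splits into {s0} and {s4}.
Refine {s3,s5,s9} on symbol a: members go to different blocks, giving {s5,s9} and {s3}.
No further refinement is possible. Final partition (8 blocks): {s0} | {s6} | {s1} | {s5,s9} | {s7,s8} | {s10} | {s4} | {s3}.

8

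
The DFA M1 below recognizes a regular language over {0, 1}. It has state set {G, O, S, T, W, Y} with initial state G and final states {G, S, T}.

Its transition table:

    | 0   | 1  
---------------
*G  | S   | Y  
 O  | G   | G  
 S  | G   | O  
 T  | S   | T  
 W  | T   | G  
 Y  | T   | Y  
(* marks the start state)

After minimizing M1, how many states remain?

States {W} cannot be reached from the start state, so discard them.
Initial partition by acceptance: {G,S,T} | {O,Y}.
On input 1, block {G,S,T} splits into {G,S} and {T}.
On input 0, block {O,Y} splits into {Y} and {O}.
Refine {G,S} on symbol 1: members go to different blocks, giving {G} and {S}.
No further refinement is possible. Final partition (5 blocks): {G} | {Y} | {T} | {O} | {S}.

5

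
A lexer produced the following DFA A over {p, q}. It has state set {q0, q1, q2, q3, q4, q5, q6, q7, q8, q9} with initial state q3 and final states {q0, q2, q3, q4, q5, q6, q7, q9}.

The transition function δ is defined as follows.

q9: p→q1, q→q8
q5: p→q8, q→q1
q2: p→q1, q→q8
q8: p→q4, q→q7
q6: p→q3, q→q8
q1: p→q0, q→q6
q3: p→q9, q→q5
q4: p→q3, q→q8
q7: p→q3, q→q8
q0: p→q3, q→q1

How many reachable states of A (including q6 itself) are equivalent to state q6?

4

First remove the unreachable states {q2}; 9 states remain.
Initial partition by acceptance: {q0,q3,q4,q5,q6,q7,q9} | {q1,q8}.
Split {q0,q3,q4,q5,q6,q7,q9} by δ(·,p) → {q0,q3,q4,q6,q7} and {q5,q9}.
Refine {q0,q3,q4,q6,q7} on symbol p: members go to different blocks, giving {q0,q4,q6,q7} and {q3}.
The partition is now stable with 4 blocks: {q0,q4,q6,q7} | {q1,q8} | {q5,q9} | {q3}.
The equivalence class containing q6 is {q0,q4,q6,q7}, of size 4.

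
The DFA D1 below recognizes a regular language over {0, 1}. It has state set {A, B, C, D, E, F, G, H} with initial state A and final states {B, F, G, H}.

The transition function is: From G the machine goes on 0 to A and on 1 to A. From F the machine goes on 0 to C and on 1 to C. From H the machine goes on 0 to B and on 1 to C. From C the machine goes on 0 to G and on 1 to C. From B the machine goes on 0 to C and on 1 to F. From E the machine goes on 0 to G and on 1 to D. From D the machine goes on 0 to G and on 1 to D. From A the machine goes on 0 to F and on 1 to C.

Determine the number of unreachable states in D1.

4

BFS from A reaches {A, C, F, G}; the 4 state(s) B, D, E, H are never visited.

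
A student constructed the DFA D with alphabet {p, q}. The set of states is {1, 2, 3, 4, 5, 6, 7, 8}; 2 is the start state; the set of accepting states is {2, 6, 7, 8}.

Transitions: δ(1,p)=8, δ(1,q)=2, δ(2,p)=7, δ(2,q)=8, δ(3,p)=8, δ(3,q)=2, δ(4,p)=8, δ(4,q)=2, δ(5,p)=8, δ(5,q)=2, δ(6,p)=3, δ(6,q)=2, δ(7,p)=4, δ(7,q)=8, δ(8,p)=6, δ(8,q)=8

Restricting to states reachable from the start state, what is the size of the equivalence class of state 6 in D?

States {1,5} cannot be reached from the start state, so discard them.
Start with accepting vs non-accepting: {2,6,7,8} | {3,4}.
Refine {2,6,7,8} on symbol p: members go to different blocks, giving {2,8} and {6,7}.
The partition is now stable with 3 blocks: {2,8} | {3,4} | {6,7}.
The equivalence class containing 6 is {6,7}, of size 2.

2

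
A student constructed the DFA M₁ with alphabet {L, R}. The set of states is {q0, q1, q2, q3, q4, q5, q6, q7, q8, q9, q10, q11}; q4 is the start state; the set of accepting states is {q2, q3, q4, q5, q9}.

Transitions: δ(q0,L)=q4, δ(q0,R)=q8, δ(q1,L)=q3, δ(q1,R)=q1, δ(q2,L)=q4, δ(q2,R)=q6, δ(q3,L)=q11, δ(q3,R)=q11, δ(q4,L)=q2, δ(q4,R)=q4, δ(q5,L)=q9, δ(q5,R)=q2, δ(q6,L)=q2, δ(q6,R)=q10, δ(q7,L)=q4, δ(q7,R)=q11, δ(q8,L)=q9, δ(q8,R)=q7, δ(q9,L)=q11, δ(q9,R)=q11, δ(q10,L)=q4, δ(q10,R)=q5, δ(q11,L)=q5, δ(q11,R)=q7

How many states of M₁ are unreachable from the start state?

BFS from q4 reaches {q2, q4, q5, q6, q7, q9, q10, q11}; the 4 state(s) q0, q1, q3, q8 are never visited.

4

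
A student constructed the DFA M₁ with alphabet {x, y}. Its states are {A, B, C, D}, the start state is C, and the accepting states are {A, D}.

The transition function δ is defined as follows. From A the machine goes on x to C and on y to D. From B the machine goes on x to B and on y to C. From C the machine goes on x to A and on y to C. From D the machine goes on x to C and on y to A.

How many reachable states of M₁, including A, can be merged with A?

2

Reachable states from the start: {A,C,D}. Unreachable: {B} — drop them.
P0 = {A,D} | {C}.
Stable partition: {A,D} | {C} — 2 equivalence classes.
State A belongs to the block {A,D}, which has 2 states.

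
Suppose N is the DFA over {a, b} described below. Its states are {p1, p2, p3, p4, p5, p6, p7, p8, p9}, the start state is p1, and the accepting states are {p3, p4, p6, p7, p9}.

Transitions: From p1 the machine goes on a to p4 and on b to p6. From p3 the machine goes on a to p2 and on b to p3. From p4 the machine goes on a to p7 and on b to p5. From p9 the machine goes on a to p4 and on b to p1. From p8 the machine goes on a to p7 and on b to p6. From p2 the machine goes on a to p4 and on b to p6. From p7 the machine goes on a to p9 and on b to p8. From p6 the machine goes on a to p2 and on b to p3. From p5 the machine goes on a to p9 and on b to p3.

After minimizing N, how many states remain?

Every state is reachable, so we keep all 9.
Initial partition by acceptance: {p3,p4,p6,p7,p9} | {p1,p2,p5,p8}.
Split {p3,p4,p6,p7,p9} by δ(·,a) → {p4,p7,p9} and {p3,p6}.
The partition is now stable with 3 blocks: {p4,p7,p9} | {p1,p2,p5,p8} | {p3,p6}.

3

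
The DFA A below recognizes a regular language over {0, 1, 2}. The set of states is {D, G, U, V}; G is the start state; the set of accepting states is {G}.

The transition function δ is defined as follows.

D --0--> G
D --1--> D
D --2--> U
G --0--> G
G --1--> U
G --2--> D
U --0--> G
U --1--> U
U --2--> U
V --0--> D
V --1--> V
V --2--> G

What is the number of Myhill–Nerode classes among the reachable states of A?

First remove the unreachable states {V}; 3 states remain.
Start with accepting vs non-accepting: {G} | {D,U}.
The partition is now stable with 2 blocks: {G} | {D,U}.

2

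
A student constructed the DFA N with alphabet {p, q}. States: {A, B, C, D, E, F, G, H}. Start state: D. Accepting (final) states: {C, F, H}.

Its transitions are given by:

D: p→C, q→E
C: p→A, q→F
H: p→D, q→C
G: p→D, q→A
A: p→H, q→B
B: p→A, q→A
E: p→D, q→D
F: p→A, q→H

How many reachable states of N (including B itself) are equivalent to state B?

2

States {G} cannot be reached from the start state, so discard them.
Initial partition by acceptance: {C,F,H} | {A,B,D,E}.
Split {A,B,D,E} by δ(·,p) → {A,D} and {B,E}.
Stable partition: {C,F,H} | {A,D} | {B,E} — 3 equivalence classes.
The equivalence class containing B is {B,E}, of size 2.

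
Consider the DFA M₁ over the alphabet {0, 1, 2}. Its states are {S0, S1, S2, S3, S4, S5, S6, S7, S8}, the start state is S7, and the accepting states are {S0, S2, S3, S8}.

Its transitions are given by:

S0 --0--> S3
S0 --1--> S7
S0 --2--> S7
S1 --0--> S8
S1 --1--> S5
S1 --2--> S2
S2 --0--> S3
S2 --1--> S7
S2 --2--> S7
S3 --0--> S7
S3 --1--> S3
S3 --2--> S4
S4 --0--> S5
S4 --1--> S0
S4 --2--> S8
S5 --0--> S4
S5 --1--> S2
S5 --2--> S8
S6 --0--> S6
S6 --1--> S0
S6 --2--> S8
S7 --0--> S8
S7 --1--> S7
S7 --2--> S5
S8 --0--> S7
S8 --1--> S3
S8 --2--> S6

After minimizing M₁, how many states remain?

Reachable states from the start: {S0,S2,S3,S4,S5,S6,S7,S8}. Unreachable: {S1} — drop them.
Start with accepting vs non-accepting: {S0,S2,S3,S8} | {S4,S5,S6,S7}.
On input 0, block {S0,S2,S3,S8} splits into {S0,S2} and {S3,S8}.
On input 0, block {S4,S5,S6,S7} splits into {S4,S5,S6} and {S7}.
No further refinement is possible. Final partition (4 blocks): {S0,S2} | {S4,S5,S6} | {S3,S8} | {S7}.

4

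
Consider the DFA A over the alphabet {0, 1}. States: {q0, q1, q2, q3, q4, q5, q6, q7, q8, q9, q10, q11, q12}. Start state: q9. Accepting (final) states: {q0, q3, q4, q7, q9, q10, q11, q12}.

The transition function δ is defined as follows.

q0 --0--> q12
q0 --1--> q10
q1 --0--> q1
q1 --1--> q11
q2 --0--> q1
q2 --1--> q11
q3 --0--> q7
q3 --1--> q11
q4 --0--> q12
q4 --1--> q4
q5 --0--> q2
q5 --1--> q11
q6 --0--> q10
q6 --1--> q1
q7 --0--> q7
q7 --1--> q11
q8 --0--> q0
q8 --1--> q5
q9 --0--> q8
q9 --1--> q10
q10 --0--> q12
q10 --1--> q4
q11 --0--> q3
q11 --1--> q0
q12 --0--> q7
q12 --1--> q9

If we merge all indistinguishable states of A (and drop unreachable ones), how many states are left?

7

States {q6} cannot be reached from the start state, so discard them.
Initial partition by acceptance: {q0,q3,q4,q7,q9,q10,q11,q12} | {q1,q2,q5,q8}.
Refine {q0,q3,q4,q7,q9,q10,q11,q12} on symbol 0: members go to different blocks, giving {q0,q3,q4,q7,q10,q11,q12} and {q9}.
Split {q0,q3,q4,q7,q10,q11,q12} by δ(·,1) → {q0,q3,q4,q7,q10,q11} and {q12}.
On input 0, block {q0,q3,q4,q7,q10,q11} splits into {q0,q4,q10} and {q3,q7,q11}.
On input 0, block {q1,q2,q5,q8} splits into {q1,q2,q5} and {q8}.
On input 1, block {q3,q7,q11} splits into {q3,q7} and {q11}.
No further refinement is possible. Final partition (7 blocks): {q0,q4,q10} | {q1,q2,q5} | {q9} | {q12} | {q3,q7} | {q8} | {q11}.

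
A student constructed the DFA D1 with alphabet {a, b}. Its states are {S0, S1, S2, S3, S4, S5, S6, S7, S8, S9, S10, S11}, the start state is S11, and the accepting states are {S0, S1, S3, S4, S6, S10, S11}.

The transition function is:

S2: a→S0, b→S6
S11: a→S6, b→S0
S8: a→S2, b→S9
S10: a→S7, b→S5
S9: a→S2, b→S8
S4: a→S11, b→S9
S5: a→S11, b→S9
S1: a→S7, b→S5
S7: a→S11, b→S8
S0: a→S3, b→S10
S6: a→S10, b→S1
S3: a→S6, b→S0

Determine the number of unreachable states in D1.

1

Starting at S11 and following transitions, the reachable set is {S0, S1, S2, S3, S5, S6, S7, S8, S9, S10, S11}. That leaves S4 unreachable — 1 in total.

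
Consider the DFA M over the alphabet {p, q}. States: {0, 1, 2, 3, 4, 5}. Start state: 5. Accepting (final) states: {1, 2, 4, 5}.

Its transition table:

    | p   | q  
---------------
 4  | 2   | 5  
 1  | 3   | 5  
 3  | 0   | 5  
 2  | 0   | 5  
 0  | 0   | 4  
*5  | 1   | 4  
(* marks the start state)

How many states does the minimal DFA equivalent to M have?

All states are reachable from the start state.
Initial partition by acceptance: {1,2,4,5} | {0,3}.
Split {1,2,4,5} by δ(·,p) → {1,2} and {4,5}.
The partition is now stable with 3 blocks: {1,2} | {0,3} | {4,5}.

3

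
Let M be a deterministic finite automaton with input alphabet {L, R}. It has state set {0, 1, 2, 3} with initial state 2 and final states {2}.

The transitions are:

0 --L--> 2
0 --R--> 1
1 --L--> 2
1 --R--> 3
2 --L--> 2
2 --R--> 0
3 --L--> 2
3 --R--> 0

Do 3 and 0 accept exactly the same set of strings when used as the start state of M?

Yes

P0 = {2} | {0,1,3}.
The partition is now stable with 2 blocks: {2} | {0,1,3}.
3 and 0 lie in the same block of the stable partition, so they are equivalent — no string distinguishes them.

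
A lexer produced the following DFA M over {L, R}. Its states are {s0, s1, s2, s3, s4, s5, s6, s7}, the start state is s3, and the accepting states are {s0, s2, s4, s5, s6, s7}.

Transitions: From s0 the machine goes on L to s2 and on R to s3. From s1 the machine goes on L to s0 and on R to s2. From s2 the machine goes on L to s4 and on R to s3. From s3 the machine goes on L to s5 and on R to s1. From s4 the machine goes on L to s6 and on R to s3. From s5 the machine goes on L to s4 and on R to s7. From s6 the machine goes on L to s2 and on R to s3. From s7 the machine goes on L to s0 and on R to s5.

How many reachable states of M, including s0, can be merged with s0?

4

Initial partition by acceptance: {s0,s2,s4,s5,s6,s7} | {s1,s3}.
Split {s0,s2,s4,s5,s6,s7} by δ(·,R) → {s0,s2,s4,s6} and {s5,s7}.
On input L, block {s1,s3} splits into {s1} and {s3}.
No further refinement is possible. Final partition (4 blocks): {s0,s2,s4,s6} | {s1} | {s5,s7} | {s3}.
The equivalence class containing s0 is {s0,s2,s4,s6}, of size 4.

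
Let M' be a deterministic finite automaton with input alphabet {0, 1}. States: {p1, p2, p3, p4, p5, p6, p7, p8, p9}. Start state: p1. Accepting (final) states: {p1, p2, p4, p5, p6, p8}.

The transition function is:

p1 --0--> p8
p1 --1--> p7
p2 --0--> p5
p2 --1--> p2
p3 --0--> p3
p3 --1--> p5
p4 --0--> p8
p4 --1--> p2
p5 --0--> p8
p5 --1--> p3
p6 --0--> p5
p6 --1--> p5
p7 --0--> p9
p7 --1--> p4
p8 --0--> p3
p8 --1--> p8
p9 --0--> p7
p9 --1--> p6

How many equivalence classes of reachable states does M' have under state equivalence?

Start with accepting vs non-accepting: {p1,p2,p4,p5,p6,p8} | {p3,p7,p9}.
Split {p1,p2,p4,p5,p6,p8} by δ(·,0) → {p1,p2,p4,p5,p6} and {p8}.
Split {p1,p2,p4,p5,p6} by δ(·,0) → {p1,p4,p5} and {p2,p6}.
Split {p1,p4,p5} by δ(·,1) → {p1,p5} and {p4}.
On input 1, block {p3,p7,p9} splits into {p3} and {p7} and {p9}.
On input 1, block {p1,p5} splits into {p1} and {p5}.
On input 1, block {p2,p6} splits into {p2} and {p6}.
Stable partition: {p1} | {p3} | {p8} | {p2} | {p4} | {p7} | {p9} | {p5} | {p6} — 9 equivalence classes.

9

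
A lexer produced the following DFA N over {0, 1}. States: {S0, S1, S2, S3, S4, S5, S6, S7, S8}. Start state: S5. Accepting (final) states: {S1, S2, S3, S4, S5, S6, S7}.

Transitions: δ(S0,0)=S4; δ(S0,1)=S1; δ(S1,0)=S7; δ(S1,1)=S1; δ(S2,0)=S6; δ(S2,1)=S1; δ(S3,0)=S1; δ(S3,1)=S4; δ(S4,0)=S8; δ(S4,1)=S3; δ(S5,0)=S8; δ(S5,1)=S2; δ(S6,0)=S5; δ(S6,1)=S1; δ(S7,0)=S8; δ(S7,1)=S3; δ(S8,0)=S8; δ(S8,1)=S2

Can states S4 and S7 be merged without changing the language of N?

Yes

Reachable states from the start: {S1,S2,S3,S4,S5,S6,S7,S8}. Unreachable: {S0} — drop them.
Initial partition by acceptance: {S1,S2,S3,S4,S5,S6,S7} | {S8}.
On input 0, block {S1,S2,S3,S4,S5,S6,S7} splits into {S1,S2,S3,S6} and {S4,S5,S7}.
Refine {S1,S2,S3,S6} on symbol 0: members go to different blocks, giving {S1,S6} and {S2,S3}.
On input 1, block {S2,S3} splits into {S2} and {S3}.
Split {S4,S5,S7} by δ(·,1) → {S4,S7} and {S5}.
On input 0, block {S1,S6} splits into {S1} and {S6}.
No further refinement is possible. Final partition (7 blocks): {S1} | {S8} | {S4,S7} | {S2} | {S3} | {S5} | {S6}.
S4 and S7 lie in the same block of the stable partition, so they are equivalent — no string distinguishes them.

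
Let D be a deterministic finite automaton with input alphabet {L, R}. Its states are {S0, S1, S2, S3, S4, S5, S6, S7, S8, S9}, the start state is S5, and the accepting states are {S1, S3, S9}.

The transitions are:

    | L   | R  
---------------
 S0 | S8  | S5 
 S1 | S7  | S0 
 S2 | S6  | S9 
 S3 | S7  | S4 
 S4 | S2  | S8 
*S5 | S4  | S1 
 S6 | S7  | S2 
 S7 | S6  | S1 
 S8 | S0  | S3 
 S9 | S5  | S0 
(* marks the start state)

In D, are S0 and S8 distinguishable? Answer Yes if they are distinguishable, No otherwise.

Yes

All states are reachable from the start state.
Start with accepting vs non-accepting: {S1,S3,S9} | {S0,S2,S4,S5,S6,S7,S8}.
Split {S0,S2,S4,S5,S6,S7,S8} by δ(·,R) → {S2,S5,S7,S8} and {S0,S4,S6}.
No further refinement is possible. Final partition (3 blocks): {S1,S3,S9} | {S2,S5,S7,S8} | {S0,S4,S6}.
S0 and S8 end up in different blocks, so they are distinguishable. For instance, the string 'R' is accepted from only S8.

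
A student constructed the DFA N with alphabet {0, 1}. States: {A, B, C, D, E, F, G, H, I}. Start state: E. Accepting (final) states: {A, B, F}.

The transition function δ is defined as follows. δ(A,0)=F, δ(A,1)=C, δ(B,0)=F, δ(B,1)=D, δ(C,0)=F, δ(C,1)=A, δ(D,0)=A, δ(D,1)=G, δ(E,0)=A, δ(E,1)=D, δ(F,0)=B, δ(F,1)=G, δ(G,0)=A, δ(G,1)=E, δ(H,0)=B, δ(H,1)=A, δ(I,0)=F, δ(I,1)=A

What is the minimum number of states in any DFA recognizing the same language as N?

4

First remove the unreachable states {H,I}; 7 states remain.
Initial partition by acceptance: {A,B,F} | {C,D,E,G}.
Refine {C,D,E,G} on symbol 1: members go to different blocks, giving {D,E,G} and {C}.
On input 1, block {A,B,F} splits into {B,F} and {A}.
Stable partition: {B,F} | {D,E,G} | {C} | {A} — 4 equivalence classes.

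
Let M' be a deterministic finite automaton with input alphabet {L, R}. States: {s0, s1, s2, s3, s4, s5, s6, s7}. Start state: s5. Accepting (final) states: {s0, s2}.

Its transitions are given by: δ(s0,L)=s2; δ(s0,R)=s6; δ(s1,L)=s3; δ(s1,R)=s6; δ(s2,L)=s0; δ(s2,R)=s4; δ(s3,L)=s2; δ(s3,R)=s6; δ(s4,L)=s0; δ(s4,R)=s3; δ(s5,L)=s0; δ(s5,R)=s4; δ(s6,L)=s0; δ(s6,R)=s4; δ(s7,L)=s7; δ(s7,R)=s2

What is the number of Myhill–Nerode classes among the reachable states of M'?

2

Reachable states from the start: {s0,s2,s3,s4,s5,s6}. Unreachable: {s1,s7} — drop them.
Initial partition by acceptance: {s0,s2} | {s3,s4,s5,s6}.
The partition is now stable with 2 blocks: {s0,s2} | {s3,s4,s5,s6}.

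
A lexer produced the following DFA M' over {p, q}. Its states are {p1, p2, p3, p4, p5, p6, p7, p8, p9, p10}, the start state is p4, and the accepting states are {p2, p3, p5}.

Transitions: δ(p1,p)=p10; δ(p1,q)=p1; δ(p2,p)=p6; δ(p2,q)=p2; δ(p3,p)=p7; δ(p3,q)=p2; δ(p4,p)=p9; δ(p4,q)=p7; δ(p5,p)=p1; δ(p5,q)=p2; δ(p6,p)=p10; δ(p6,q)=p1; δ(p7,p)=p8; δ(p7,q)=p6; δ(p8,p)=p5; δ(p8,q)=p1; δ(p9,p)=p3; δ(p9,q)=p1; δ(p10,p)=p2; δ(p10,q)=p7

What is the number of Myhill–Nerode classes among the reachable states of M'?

P0 = {p2,p3,p5} | {p1,p4,p6,p7,p8,p9,p10}.
Split {p1,p4,p6,p7,p8,p9,p10} by δ(·,p) → {p1,p4,p6,p7} and {p8,p9,p10}.
Stable partition: {p2,p3,p5} | {p1,p4,p6,p7} | {p8,p9,p10} — 3 equivalence classes.

3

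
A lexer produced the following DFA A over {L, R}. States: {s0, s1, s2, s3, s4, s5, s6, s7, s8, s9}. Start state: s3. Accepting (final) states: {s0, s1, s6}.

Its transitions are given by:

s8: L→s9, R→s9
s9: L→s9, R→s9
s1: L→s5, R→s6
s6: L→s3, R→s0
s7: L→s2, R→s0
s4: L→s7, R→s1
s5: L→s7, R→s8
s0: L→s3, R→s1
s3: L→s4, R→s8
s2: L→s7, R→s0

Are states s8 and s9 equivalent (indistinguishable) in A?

Yes

All states are reachable from the start state.
P0 = {s0,s1,s6} | {s2,s3,s4,s5,s7,s8,s9}.
On input R, block {s2,s3,s4,s5,s7,s8,s9} splits into {s3,s5,s8,s9} and {s2,s4,s7}.
Refine {s3,s5,s8,s9} on symbol L: members go to different blocks, giving {s3,s5} and {s8,s9}.
No further refinement is possible. Final partition (4 blocks): {s0,s1,s6} | {s3,s5} | {s2,s4,s7} | {s8,s9}.
s8 and s9 lie in the same block of the stable partition, so they are equivalent — no string distinguishes them.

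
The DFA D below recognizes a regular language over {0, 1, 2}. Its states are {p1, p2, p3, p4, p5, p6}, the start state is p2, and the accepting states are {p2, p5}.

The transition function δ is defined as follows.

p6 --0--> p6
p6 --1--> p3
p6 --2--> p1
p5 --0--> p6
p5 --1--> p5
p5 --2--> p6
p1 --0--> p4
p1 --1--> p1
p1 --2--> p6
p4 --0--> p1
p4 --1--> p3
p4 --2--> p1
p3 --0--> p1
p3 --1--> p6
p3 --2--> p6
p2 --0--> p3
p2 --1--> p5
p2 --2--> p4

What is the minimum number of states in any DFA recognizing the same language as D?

2

Every state is reachable, so we keep all 6.
Start with accepting vs non-accepting: {p2,p5} | {p1,p3,p4,p6}.
No further refinement is possible. Final partition (2 blocks): {p2,p5} | {p1,p3,p4,p6}.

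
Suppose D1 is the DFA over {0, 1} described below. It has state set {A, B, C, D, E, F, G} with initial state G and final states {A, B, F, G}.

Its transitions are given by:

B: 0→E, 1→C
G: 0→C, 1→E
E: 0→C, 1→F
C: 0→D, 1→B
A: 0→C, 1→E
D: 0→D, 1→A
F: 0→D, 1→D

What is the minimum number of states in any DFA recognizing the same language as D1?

2

All states are reachable from the start state.
P0 = {A,B,F,G} | {C,D,E}.
No further refinement is possible. Final partition (2 blocks): {A,B,F,G} | {C,D,E}.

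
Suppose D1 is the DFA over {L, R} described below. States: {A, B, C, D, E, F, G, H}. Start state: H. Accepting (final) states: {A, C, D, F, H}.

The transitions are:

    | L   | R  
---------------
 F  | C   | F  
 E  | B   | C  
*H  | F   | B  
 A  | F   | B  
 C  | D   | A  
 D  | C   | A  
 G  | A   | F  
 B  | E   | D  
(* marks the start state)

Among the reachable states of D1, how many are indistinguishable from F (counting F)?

Reachable states from the start: {A,B,C,D,E,F,H}. Unreachable: {G} — drop them.
Start with accepting vs non-accepting: {A,C,D,F,H} | {B,E}.
Refine {A,C,D,F,H} on symbol R: members go to different blocks, giving {C,D,F} and {A,H}.
Split {C,D,F} by δ(·,R) → {C,D} and {F}.
No further refinement is possible. Final partition (4 blocks): {C,D} | {B,E} | {A,H} | {F}.
The equivalence class containing F is {F}, of size 1.

1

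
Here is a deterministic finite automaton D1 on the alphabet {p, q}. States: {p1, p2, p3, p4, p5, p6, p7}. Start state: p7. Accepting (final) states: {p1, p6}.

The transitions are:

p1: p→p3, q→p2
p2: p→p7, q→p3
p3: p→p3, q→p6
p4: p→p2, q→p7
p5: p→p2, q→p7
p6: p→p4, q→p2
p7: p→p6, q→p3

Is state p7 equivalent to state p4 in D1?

No

First remove the unreachable states {p1,p5}; 5 states remain.
P0 = {p6} | {p2,p3,p4,p7}.
Split {p2,p3,p4,p7} by δ(·,p) → {p2,p3,p4} and {p7}.
Split {p2,p3,p4} by δ(·,p) → {p3,p4} and {p2}.
On input p, block {p3,p4} splits into {p3} and {p4}.
No further refinement is possible. Final partition (5 blocks): {p6} | {p3} | {p7} | {p2} | {p4}.
p7 and p4 end up in different blocks, so they are distinguishable. For instance, the string 'p' is accepted from only p7.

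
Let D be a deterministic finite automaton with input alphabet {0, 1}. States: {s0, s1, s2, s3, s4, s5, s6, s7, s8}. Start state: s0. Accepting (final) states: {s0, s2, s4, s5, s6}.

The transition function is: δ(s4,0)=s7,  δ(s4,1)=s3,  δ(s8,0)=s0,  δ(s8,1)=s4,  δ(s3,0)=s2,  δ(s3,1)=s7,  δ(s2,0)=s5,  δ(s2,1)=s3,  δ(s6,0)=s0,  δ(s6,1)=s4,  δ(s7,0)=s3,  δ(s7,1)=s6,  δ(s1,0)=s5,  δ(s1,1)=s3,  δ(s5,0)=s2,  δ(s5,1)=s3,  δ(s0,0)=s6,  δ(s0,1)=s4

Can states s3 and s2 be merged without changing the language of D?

First remove the unreachable states {s1,s8}; 7 states remain.
Start with accepting vs non-accepting: {s0,s2,s4,s5,s6} | {s3,s7}.
Split {s0,s2,s4,s5,s6} by δ(·,0) → {s0,s2,s5,s6} and {s4}.
Split {s0,s2,s5,s6} by δ(·,1) → {s0,s6} and {s2,s5}.
Refine {s3,s7} on symbol 0: members go to different blocks, giving {s3} and {s7}.
Stable partition: {s0,s6} | {s3} | {s4} | {s2,s5} | {s7} — 5 equivalence classes.
s3 and s2 end up in different blocks, so they are distinguishable. For instance, the string 'ε' is accepted from only s2.

No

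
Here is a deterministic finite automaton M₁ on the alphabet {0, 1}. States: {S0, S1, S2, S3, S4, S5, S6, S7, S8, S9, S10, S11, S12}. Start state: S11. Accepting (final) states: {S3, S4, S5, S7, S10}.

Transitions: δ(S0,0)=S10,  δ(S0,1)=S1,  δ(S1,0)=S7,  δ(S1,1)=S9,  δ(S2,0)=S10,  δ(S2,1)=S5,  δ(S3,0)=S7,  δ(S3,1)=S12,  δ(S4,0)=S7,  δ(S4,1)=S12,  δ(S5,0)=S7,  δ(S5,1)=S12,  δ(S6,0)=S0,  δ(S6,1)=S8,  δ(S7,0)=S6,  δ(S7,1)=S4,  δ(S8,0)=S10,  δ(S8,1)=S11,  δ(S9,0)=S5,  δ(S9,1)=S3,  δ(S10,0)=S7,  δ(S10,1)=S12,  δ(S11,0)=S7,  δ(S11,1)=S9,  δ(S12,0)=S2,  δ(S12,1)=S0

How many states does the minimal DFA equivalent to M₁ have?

Every state is reachable, so we keep all 13.
P0 = {S3,S4,S5,S7,S10} | {S0,S1,S2,S6,S8,S9,S11,S12}.
On input 0, block {S3,S4,S5,S7,S10} splits into {S3,S4,S5,S10} and {S7}.
On input 0, block {S0,S1,S2,S6,S8,S9,S11,S12} splits into {S0,S2,S8,S9} and {S1,S11} and {S6,S12}.
Refine {S0,S2,S8,S9} on symbol 1: members go to different blocks, giving {S0,S8} and {S2,S9}.
On input 0, block {S6,S12} splits into {S6} and {S12}.
The partition is now stable with 7 blocks: {S3,S4,S5,S10} | {S0,S8} | {S7} | {S1,S11} | {S6} | {S2,S9} | {S12}.

7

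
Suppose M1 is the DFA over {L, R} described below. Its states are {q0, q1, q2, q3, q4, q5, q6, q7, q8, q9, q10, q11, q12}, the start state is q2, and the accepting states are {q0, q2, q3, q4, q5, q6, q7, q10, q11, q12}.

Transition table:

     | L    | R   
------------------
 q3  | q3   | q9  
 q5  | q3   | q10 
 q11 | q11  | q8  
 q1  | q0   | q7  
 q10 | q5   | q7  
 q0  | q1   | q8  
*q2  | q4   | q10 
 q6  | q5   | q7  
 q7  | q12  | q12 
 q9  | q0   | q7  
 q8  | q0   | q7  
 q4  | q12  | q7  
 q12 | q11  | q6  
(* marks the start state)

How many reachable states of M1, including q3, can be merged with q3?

All states are reachable from the start state.
Initial partition by acceptance: {q0,q2,q3,q4,q5,q6,q7,q10,q11,q12} | {q1,q8,q9}.
Refine {q0,q2,q3,q4,q5,q6,q7,q10,q11,q12} on symbol L: members go to different blocks, giving {q2,q3,q4,q5,q6,q7,q10,q11,q12} and {q0}.
On input R, block {q2,q3,q4,q5,q6,q7,q10,q11,q12} splits into {q2,q4,q5,q6,q7,q10,q12} and {q3,q11}.
Split {q2,q4,q5,q6,q7,q10,q12} by δ(·,L) → {q2,q4,q6,q7,q10} and {q5,q12}.
On input L, block {q2,q4,q6,q7,q10} splits into {q4,q6,q7,q10} and {q2}.
Refine {q4,q6,q7,q10} on symbol R: members go to different blocks, giving {q4,q6,q10} and {q7}.
Stable partition: {q4,q6,q10} | {q1,q8,q9} | {q0} | {q3,q11} | {q5,q12} | {q2} | {q7} — 7 equivalence classes.
The equivalence class containing q3 is {q3,q11}, of size 2.

2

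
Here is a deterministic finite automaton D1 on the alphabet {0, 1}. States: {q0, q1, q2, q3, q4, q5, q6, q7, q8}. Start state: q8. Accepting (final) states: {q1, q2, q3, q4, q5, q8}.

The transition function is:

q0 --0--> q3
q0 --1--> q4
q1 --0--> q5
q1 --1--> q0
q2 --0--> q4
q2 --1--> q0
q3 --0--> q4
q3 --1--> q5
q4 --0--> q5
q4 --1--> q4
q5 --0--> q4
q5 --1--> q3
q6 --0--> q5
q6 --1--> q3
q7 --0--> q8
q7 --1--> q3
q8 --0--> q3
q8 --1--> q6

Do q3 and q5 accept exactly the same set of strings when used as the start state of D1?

Yes

Reachable states from the start: {q3,q4,q5,q6,q8}. Unreachable: {q0,q1,q2,q7} — drop them.
Initial partition by acceptance: {q3,q4,q5,q8} | {q6}.
Split {q3,q4,q5,q8} by δ(·,1) → {q3,q4,q5} and {q8}.
Stable partition: {q3,q4,q5} | {q6} | {q8} — 3 equivalence classes.
q3 and q5 lie in the same block of the stable partition, so they are equivalent — no string distinguishes them.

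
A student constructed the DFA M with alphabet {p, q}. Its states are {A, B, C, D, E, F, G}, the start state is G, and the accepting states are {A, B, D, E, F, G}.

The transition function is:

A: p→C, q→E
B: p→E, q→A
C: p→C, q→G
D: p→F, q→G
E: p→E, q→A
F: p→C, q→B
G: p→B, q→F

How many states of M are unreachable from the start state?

1

BFS from G reaches {A, B, C, E, F, G}; the 1 state(s) D are never visited.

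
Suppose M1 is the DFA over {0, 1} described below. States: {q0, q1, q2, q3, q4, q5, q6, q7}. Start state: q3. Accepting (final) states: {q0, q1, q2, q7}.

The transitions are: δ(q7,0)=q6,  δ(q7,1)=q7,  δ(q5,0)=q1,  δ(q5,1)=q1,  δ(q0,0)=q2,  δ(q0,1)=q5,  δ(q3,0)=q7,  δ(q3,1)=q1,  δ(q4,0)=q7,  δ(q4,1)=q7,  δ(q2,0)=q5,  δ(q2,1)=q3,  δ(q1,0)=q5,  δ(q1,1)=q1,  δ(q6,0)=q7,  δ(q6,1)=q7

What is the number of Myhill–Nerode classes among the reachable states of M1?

First remove the unreachable states {q0,q2,q4}; 5 states remain.
Start with accepting vs non-accepting: {q1,q7} | {q3,q5,q6}.
The partition is now stable with 2 blocks: {q1,q7} | {q3,q5,q6}.

2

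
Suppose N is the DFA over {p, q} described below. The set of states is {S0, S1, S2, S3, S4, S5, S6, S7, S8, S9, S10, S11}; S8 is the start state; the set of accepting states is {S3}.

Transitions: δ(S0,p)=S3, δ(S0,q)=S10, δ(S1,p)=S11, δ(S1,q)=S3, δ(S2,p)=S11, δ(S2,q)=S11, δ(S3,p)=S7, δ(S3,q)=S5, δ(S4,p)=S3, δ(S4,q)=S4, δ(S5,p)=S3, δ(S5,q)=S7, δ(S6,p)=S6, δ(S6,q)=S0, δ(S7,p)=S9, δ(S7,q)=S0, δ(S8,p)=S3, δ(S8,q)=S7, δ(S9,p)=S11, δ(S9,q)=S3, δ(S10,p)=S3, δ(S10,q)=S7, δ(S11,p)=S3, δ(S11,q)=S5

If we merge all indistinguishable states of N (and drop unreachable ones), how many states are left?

First remove the unreachable states {S1,S2,S4,S6}; 8 states remain.
Start with accepting vs non-accepting: {S3} | {S0,S5,S7,S8,S9,S10,S11}.
Split {S0,S5,S7,S8,S9,S10,S11} by δ(·,p) → {S0,S5,S8,S10,S11} and {S7,S9}.
Split {S0,S5,S8,S10,S11} by δ(·,q) → {S5,S8,S10} and {S0,S11}.
On input p, block {S7,S9} splits into {S7} and {S9}.
Stable partition: {S3} | {S5,S8,S10} | {S7} | {S0,S11} | {S9} — 5 equivalence classes.

5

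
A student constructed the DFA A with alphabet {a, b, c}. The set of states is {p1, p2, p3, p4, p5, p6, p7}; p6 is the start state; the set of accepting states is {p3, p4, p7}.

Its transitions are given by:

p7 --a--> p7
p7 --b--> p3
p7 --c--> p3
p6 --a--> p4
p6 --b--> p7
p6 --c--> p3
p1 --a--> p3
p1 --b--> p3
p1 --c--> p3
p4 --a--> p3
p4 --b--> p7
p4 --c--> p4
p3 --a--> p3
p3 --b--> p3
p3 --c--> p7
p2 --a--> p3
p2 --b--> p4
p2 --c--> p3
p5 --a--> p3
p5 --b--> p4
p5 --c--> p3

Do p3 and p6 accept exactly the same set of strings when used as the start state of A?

First remove the unreachable states {p1,p2,p5}; 4 states remain.
P0 = {p3,p4,p7} | {p6}.
The partition is now stable with 2 blocks: {p3,p4,p7} | {p6}.
p3 and p6 end up in different blocks, so they are distinguishable. For instance, the string 'ε' is accepted from only p3.

No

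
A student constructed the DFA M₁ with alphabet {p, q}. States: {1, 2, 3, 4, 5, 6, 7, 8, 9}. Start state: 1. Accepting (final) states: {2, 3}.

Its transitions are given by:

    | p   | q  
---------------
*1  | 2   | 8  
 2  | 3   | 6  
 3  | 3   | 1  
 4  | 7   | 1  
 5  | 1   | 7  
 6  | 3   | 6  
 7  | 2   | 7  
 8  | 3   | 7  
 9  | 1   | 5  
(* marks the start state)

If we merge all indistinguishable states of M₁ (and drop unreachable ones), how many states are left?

2

Reachable states from the start: {1,2,3,6,7,8}. Unreachable: {4,5,9} — drop them.
Start with accepting vs non-accepting: {2,3} | {1,6,7,8}.
No further refinement is possible. Final partition (2 blocks): {2,3} | {1,6,7,8}.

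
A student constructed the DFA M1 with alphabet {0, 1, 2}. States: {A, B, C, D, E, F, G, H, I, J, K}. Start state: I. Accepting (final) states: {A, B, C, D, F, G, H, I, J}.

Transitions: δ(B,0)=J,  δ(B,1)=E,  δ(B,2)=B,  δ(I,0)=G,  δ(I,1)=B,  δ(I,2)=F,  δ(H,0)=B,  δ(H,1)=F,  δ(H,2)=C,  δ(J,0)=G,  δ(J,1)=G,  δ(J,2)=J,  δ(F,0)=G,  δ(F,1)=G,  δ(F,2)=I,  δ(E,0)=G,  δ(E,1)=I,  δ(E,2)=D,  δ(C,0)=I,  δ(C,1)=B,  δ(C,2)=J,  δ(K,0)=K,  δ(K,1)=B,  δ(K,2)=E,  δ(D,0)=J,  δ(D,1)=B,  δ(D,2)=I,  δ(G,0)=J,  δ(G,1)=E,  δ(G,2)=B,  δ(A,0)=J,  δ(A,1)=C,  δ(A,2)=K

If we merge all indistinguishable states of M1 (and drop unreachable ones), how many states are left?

States {A,C,H,K} cannot be reached from the start state, so discard them.
Start with accepting vs non-accepting: {B,D,F,G,I,J} | {E}.
On input 1, block {B,D,F,G,I,J} splits into {D,F,I,J} and {B,G}.
Split {D,F,I,J} by δ(·,0) → {F,I,J} and {D}.
Stable partition: {F,I,J} | {E} | {B,G} | {D} — 4 equivalence classes.

4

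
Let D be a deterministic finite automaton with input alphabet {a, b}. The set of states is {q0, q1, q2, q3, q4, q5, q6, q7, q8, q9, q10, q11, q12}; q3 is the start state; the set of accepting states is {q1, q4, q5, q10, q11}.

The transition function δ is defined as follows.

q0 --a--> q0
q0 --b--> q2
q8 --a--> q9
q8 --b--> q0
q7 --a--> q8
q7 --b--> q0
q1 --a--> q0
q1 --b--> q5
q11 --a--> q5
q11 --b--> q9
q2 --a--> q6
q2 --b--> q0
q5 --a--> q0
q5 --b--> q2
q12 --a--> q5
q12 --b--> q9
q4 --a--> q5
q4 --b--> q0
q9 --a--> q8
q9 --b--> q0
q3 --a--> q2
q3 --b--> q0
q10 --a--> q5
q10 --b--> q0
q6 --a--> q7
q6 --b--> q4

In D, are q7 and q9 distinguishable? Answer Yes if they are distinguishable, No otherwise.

No

States {q1,q10,q11,q12} cannot be reached from the start state, so discard them.
Start with accepting vs non-accepting: {q4,q5} | {q0,q2,q3,q6,q7,q8,q9}.
Refine {q4,q5} on symbol a: members go to different blocks, giving {q4} and {q5}.
Split {q0,q2,q3,q6,q7,q8,q9} by δ(·,b) → {q0,q2,q3,q7,q8,q9} and {q6}.
Split {q0,q2,q3,q7,q8,q9} by δ(·,a) → {q0,q3,q7,q8,q9} and {q2}.
Refine {q0,q3,q7,q8,q9} on symbol a: members go to different blocks, giving {q0,q7,q8,q9} and {q3}.
Split {q0,q7,q8,q9} by δ(·,b) → {q7,q8,q9} and {q0}.
Stable partition: {q4} | {q7,q8,q9} | {q5} | {q6} | {q2} | {q3} | {q0} — 7 equivalence classes.
q7 and q9 lie in the same block of the stable partition, so they are equivalent — no string distinguishes them.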